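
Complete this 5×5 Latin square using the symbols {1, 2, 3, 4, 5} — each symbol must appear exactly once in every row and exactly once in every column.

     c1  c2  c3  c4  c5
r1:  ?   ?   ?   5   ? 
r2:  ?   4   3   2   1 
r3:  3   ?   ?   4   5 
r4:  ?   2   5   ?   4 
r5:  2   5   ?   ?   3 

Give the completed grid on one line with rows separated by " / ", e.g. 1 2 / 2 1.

4 3 1 5 2 / 5 4 3 2 1 / 3 1 2 4 5 / 1 2 5 3 4 / 2 5 4 1 3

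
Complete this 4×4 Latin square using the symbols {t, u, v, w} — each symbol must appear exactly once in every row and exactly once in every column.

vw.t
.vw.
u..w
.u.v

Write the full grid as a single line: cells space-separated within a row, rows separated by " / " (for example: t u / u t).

v w u t / t v w u / u t v w / w u t v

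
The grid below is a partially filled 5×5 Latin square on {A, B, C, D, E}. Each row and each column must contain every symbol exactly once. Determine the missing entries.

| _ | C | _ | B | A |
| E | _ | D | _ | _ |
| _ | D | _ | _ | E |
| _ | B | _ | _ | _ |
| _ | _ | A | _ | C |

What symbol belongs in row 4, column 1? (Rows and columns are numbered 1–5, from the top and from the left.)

A

Cell (r1,c1): row 1 has {A,B,C}; column 1 has {E} → D.
Cell (r1,c3): row 1 has {A,B,C,D}; column 3 has {A,D} → E.
Cell (r2,c2): row 2 has {D,E}; column 2 has {B,C,D} → A.
Cell (r2,c4): row 2 has {A,D,E}; column 4 has {B} → C.
Cell (r2,c5): row 2 has {A,C,D,E}; column 5 has {A,C,E} → B.
Cell (r3,c4): row 3 has {D,E}; column 4 has {B,C} → A.
Cell (r4,c3): row 4 has {B}; column 3 has {A,D,E} → C.
Cell (r4,c5): row 4 has {B,C}; column 5 has {A,B,C,E} → D.
Cell (r5,c1): row 5 has {A,C}; column 1 has {D,E} → B.
Cell (r5,c2): row 5 has {A,B,C}; column 2 has {A,B,C,D} → E.
Cell (r5,c4): row 5 has {A,B,C,E}; column 4 has {A,B,C} → D.
Cell (r3,c1): row 3 has {A,D,E}; column 1 has {B,D,E} → C.
Cell (r3,c3): row 3 has {A,C,D,E}; column 3 has {A,C,D,E} → B.
Cell (r4,c1): row 4 has {B,C,D}; column 1 has {B,C,D,E} → A.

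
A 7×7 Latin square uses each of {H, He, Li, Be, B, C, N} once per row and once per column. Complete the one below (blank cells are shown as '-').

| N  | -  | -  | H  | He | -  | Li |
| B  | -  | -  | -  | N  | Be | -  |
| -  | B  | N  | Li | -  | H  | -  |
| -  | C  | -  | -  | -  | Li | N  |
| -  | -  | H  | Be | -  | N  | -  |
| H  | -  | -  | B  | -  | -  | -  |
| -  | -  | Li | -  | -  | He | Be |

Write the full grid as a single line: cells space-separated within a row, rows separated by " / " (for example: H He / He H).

Cell (r1,c2): row 1 has {H,He,Li,N}; column 2 has {B,C} → Be.
Cell (r4,c4): row 4 has {Li,C,N}; column 4 has {H,Li,Be,B} → He.
Cell (r6,c6): row 6 has {H,B}; column 6 has {H,He,Li,Be,N} → C.
Cell (r6,c7): row 6 has {H,B,C}; column 7 has {Li,Be,N} → He.
Cell (r7,c1): row 7 has {He,Li,Be}; column 1 has {H,B,N} → C.
Cell (r7,c4): row 7 has {He,Li,Be,C}; column 4 has {H,He,Li,Be,B} → N.
Cell (r1,c6): row 1 has {H,He,Li,Be,N}; column 6 has {H,He,Li,Be,C,N} → B.
Cell (r2,c4): row 2 has {Be,B,N}; column 4 has {H,He,Li,Be,B,N} → C.
Cell (r2,c7): row 2 has {Be,B,C,N}; column 7 has {He,Li,Be,N} → H.
Cell (r3,c7): row 3 has {H,Li,B,N}; column 7 has {H,He,Li,Be,N} → C.
Cell (r4,c1): row 4 has {He,Li,C,N}; column 1 has {H,B,C,N} → Be.
Cell (r4,c3): row 4 has {He,Li,Be,C,N}; column 3 has {H,Li,N} → B.
Cell (r4,c5): row 4 has {He,Li,Be,B,C,N}; column 5 has {He,N} → H.
Cell (r5,c7): row 5 has {H,Be,N}; column 7 has {H,He,Li,Be,C,N} → B.
Cell (r6,c3): row 6 has {H,He,B,C}; column 3 has {H,Li,B,N} → Be.
Cell (r6,c5): row 6 has {H,He,Be,B,C}; column 5 has {H,He,N} → Li.
Cell (r7,c2): row 7 has {He,Li,Be,C,N}; column 2 has {Be,B,C} → H.
Cell (r7,c5): row 7 has {H,He,Li,Be,C,N}; column 5 has {H,He,Li,N} → B.
Cell (r1,c3): row 1 has {H,He,Li,Be,B,N}; column 3 has {H,Li,Be,B,N} → C.
Cell (r2,c3): row 2 has {H,Be,B,C,N}; column 3 has {H,Li,Be,B,C,N} → He.
Cell (r3,c1): row 3 has {H,Li,B,C,N}; column 1 has {H,Be,B,C,N} → He.
Cell (r3,c5): row 3 has {H,He,Li,B,C,N}; column 5 has {H,He,Li,B,N} → Be.
Cell (r5,c1): row 5 has {H,Be,B,N}; column 1 has {H,He,Be,B,C,N} → Li.
Cell (r5,c2): row 5 has {H,Li,Be,B,N}; column 2 has {H,Be,B,C} → He.
Cell (r5,c5): row 5 has {H,He,Li,Be,B,N}; column 5 has {H,He,Li,Be,B,N} → C.
Cell (r6,c2): row 6 has {H,He,Li,Be,B,C}; column 2 has {H,He,Be,B,C} → N.
Cell (r2,c2): row 2 has {H,He,Be,B,C,N}; column 2 has {H,He,Be,B,C,N} → Li.

N Be C H He B Li / B Li He C N Be H / He B N Li Be H C / Be C B He H Li N / Li He H Be C N B / H N Be B Li C He / C H Li N B He Be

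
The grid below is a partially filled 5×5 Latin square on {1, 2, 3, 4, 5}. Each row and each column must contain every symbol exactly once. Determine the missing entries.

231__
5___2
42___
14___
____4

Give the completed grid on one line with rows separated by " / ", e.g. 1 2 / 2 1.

2 3 1 4 5 / 5 1 4 3 2 / 4 2 3 5 1 / 1 4 5 2 3 / 3 5 2 1 4

At row 1, column 5: row 1 has {1,2,3}; column 5 has {2,4}; that leaves 5.
At row 2, column 2: row 2 has {2,5}; column 2 has {2,3,4}; that leaves 1.
At row 4, column 5: row 4 has {1,4}; column 5 has {2,4,5}; that leaves 3.
At row 5, column 1: row 5 has {4}; column 1 has {1,2,4,5}; that leaves 3.
At row 5, column 2: row 5 has {3,4}; column 2 has {1,2,3,4}; that leaves 5.
At row 5, column 3: row 5 has {3,4,5}; column 3 has {1}; that leaves 2.
At row 5, column 4: row 5 has {2,3,4,5}; column 4 is empty so far; that leaves 1.
At row 1, column 4: row 1 has {1,2,3,5}; column 4 has {1}; that leaves 4.
At row 2, column 4: row 2 has {1,2,5}; column 4 has {1,4}; that leaves 3.
At row 3, column 4: row 3 has {2,4}; column 4 has {1,3,4}; that leaves 5.
At row 3, column 5: row 3 has {2,4,5}; column 5 has {2,3,4,5}; that leaves 1.
At row 4, column 3: row 4 has {1,3,4}; column 3 has {1,2}; that leaves 5.
At row 4, column 4: row 4 has {1,3,4,5}; column 4 has {1,3,4,5}; that leaves 2.
At row 2, column 3: row 2 has {1,2,3,5}; column 3 has {1,2,5}; that leaves 4.
At row 3, column 3: row 3 has {1,2,4,5}; column 3 has {1,2,4,5}; that leaves 3.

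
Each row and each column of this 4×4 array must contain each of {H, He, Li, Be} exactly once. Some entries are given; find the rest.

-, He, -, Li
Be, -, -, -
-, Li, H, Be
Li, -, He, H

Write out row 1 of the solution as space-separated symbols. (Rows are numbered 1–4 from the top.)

(r1,c1) = H
(r1,c3) = Be

H He Be Li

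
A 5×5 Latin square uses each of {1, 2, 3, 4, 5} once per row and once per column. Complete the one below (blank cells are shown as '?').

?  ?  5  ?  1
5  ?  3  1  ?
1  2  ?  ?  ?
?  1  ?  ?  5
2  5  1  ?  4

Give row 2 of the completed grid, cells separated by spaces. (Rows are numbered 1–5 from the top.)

(r2,c2) = 4
(r2,c5) = 2

5 4 3 1 2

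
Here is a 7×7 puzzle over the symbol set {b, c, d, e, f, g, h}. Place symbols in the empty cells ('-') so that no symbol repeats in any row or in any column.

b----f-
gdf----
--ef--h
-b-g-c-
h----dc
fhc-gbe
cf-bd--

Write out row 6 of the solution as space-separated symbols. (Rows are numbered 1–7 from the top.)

(r2,c7) = b
(r3,c1) = d
(r3,c6) = g
(r4,c1) = e
(r5,c4) = e
(r6,c4) = d

f h c d g b e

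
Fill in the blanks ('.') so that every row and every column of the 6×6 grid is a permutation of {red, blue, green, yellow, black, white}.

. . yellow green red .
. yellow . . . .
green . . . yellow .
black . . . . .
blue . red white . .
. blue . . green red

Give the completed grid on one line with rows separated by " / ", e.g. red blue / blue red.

white black yellow green red blue / red yellow black blue white green / green white blue red yellow black / black red green yellow blue white / blue green red white black yellow / yellow blue white black green red

Cell (r1,c1): row 1 has {red,green,yellow}; column 1 has {blue,green,black} → white.
Cell (r1,c2): row 1 has {red,green,yellow,white}; column 2 has {blue,yellow} → black.
Cell (r1,c6): row 1 has {red,green,yellow,black,white}; column 6 has {red} → blue.
Cell (r2,c1): row 2 has {yellow}; column 1 has {blue,green,black,white} → red.
Cell (r5,c2): row 5 has {red,blue,white}; column 2 has {blue,yellow,black} → green.
Cell (r5,c5): row 5 has {red,blue,green,white}; column 5 has {red,green,yellow} → black.
Cell (r5,c6): row 5 has {red,blue,green,black,white}; column 6 has {red,blue} → yellow.
Cell (r6,c1): row 6 has {red,blue,green}; column 1 has {red,blue,green,black,white} → yellow.
Cell (r6,c4): row 6 has {red,blue,green,yellow}; column 4 has {green,white} → black.
Cell (r2,c4): row 2 has {red,yellow}; column 4 has {green,black,white} → blue.
Cell (r2,c5): row 2 has {red,blue,yellow}; column 5 has {red,green,yellow,black} → white.
Cell (r3,c4): row 3 has {green,yellow}; column 4 has {blue,green,black,white} → red.
Cell (r4,c4): row 4 has {black}; column 4 has {red,blue,green,black,white} → yellow.
Cell (r4,c5): row 4 has {yellow,black}; column 5 has {red,green,yellow,black,white} → blue.
Cell (r6,c3): row 6 has {red,blue,green,yellow,black}; column 3 has {red,yellow} → white.
Cell (r3,c2): row 3 has {red,green,yellow}; column 2 has {blue,green,yellow,black} → white.
Cell (r3,c6): row 3 has {red,green,yellow,white}; column 6 has {red,blue,yellow} → black.
Cell (r4,c2): row 4 has {blue,yellow,black}; column 2 has {blue,green,yellow,black,white} → red.
Cell (r4,c3): row 4 has {red,blue,yellow,black}; column 3 has {red,yellow,white} → green.
Cell (r4,c6): row 4 has {red,blue,green,yellow,black}; column 6 has {red,blue,yellow,black} → white.
Cell (r2,c3): row 2 has {red,blue,yellow,white}; column 3 has {red,green,yellow,white} → black.
Cell (r2,c6): row 2 has {red,blue,yellow,black,white}; column 6 has {red,blue,yellow,black,white} → green.
Cell (r3,c3): row 3 has {red,green,yellow,black,white}; column 3 has {red,green,yellow,black,white} → blue.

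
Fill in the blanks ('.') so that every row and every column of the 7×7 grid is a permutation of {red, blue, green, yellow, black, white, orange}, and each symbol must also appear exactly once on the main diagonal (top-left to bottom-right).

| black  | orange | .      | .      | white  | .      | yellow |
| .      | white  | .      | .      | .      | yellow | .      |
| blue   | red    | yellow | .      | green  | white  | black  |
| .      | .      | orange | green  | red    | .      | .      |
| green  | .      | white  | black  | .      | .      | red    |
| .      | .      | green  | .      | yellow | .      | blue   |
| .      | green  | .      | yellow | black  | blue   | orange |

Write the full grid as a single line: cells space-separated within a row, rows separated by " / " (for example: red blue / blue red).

black orange blue red white green yellow / red white black blue orange yellow green / blue red yellow orange green white black / yellow blue orange green red black white / green yellow white black blue orange red / orange black green white yellow red blue / white green red yellow black blue orange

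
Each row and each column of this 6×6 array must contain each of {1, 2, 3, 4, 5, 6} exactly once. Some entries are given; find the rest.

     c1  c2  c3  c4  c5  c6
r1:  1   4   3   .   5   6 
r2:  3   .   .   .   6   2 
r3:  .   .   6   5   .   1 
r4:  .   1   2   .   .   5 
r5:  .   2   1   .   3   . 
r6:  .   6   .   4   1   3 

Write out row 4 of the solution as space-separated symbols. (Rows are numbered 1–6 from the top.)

Cell (r1,c4): row 1 has {1,3,4,5,6}; column 4 has {4,5} → 2.
Cell (r2,c2): row 2 has {2,3,6}; column 2 has {1,2,4,6} → 5.
Cell (r2,c3): row 2 has {2,3,5,6}; column 3 has {1,2,3,6} → 4.
Cell (r2,c4): row 2 has {2,3,4,5,6}; column 4 has {2,4,5} → 1.
Cell (r3,c2): row 3 has {1,5,6}; column 2 has {1,2,4,5,6} → 3.
Cell (r4,c5): row 4 has {1,2,5}; column 5 has {1,3,5,6} → 4.
Cell (r5,c4): row 5 has {1,2,3}; column 4 has {1,2,4,5} → 6.
Cell (r5,c6): row 5 has {1,2,3,6}; column 6 has {1,2,3,5,6} → 4.
Cell (r6,c3): row 6 has {1,3,4,6}; column 3 has {1,2,3,4,6} → 5.
Cell (r3,c5): row 3 has {1,3,5,6}; column 5 has {1,3,4,5,6} → 2.
Cell (r4,c1): row 4 has {1,2,4,5}; column 1 has {1,3} → 6.
Cell (r4,c4): row 4 has {1,2,4,5,6}; column 4 has {1,2,4,5,6} → 3.

6 1 2 3 4 5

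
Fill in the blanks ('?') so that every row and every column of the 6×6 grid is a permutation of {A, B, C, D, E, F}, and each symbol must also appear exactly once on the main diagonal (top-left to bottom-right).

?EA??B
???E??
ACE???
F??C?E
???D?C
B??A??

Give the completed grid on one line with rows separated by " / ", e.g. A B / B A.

(r1,c1) = D
(r1,c4) = F
(r1,c5) = C
(r2,c1) = C
(r3,c4) = B
(r5,c1) = E
(r6,c6) = F
(r3,c6) = D
(r6,c2) = D
(r6,c3) = C
(r6,c5) = E
(r2,c6) = A
(r3,c5) = F
(r2,c2) = B
(r2,c5) = D
(r4,c2) = A
(r4,c5) = B
(r5,c2) = F
(r5,c3) = B
(r5,c5) = A
(r2,c3) = F
(r4,c3) = D

D E A F C B / C B F E D A / A C E B F D / F A D C B E / E F B D A C / B D C A E F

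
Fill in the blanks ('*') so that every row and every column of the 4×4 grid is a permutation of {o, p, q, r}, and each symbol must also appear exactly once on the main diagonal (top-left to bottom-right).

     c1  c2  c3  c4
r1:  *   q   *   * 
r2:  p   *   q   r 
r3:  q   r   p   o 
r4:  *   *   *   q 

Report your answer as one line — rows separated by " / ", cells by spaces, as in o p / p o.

row 1 has {q}; column 4 has {o,q,r} — only p is left for (r1,c4).
row 2 has {p,q,r}; column 2 has {q,r}; the diagonal has {p,q} — only o is left for (r2,c2).
row 4 has {q}; column 2 has {o,q,r} — only p is left for (r4,c2).
row 1 has {p,q}; column 1 has {p,q}; the diagonal has {o,p,q} — only r is left for (r1,c1).
row 1 has {p,q,r}; column 3 has {p,q} — only o is left for (r1,c3).
row 4 has {p,q}; column 1 has {p,q,r} — only o is left for (r4,c1).
row 4 has {o,p,q}; column 3 has {o,p,q} — only r is left for (r4,c3).

r q o p / p o q r / q r p o / o p r q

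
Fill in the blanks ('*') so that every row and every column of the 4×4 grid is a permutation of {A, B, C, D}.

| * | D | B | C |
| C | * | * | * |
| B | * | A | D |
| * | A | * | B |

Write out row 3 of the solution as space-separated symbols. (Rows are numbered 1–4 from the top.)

B C A D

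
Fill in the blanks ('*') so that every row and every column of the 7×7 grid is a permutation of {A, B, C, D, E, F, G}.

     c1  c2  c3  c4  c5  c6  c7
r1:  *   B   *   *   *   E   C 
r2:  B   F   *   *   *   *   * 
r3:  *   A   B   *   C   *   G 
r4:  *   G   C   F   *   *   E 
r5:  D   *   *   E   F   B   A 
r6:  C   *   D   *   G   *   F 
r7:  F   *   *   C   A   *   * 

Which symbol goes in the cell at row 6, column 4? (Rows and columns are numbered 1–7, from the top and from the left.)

Cell (r1,c5): row 1 has {B,C,E}; column 5 has {A,C,F,G} → D.
Cell (r2,c5): row 2 has {B,F}; column 5 has {A,C,D,F,G} → E.
Cell (r2,c7): row 2 has {B,E,F}; column 7 has {A,C,E,F,G} → D.
Cell (r3,c1): row 3 has {A,B,C,G}; column 1 has {B,C,D,F} → E.
Cell (r3,c4): row 3 has {A,B,C,E,G}; column 4 has {C,E,F} → D.
Cell (r3,c6): row 3 has {A,B,C,D,E,G}; column 6 has {B,E} → F.
Cell (r4,c1): row 4 has {C,E,F,G}; column 1 has {B,C,D,E,F} → A.
Cell (r4,c5): row 4 has {A,C,E,F,G}; column 5 has {A,C,D,E,F,G} → B.
Cell (r4,c6): row 4 has {A,B,C,E,F,G}; column 6 has {B,E,F} → D.
Cell (r5,c2): row 5 has {A,B,D,E,F}; column 2 has {A,B,F,G} → C.
Cell (r5,c3): row 5 has {A,B,C,D,E,F}; column 3 has {B,C,D} → G.
Cell (r6,c2): row 6 has {C,D,F,G}; column 2 has {A,B,C,F,G} → E.
Cell (r6,c6): row 6 has {C,D,E,F,G}; column 6 has {B,D,E,F} → A.
Cell (r7,c2): row 7 has {A,C,F}; column 2 has {A,B,C,E,F,G} → D.
Cell (r7,c3): row 7 has {A,C,D,F}; column 3 has {B,C,D,G} → E.
Cell (r7,c6): row 7 has {A,C,D,E,F}; column 6 has {A,B,D,E,F} → G.
Cell (r7,c7): row 7 has {A,C,D,E,F,G}; column 7 has {A,C,D,E,F,G} → B.
Cell (r1,c1): row 1 has {B,C,D,E}; column 1 has {A,B,C,D,E,F} → G.
Cell (r1,c4): row 1 has {B,C,D,E,G}; column 4 has {C,D,E,F} → A.
Cell (r2,c3): row 2 has {B,D,E,F}; column 3 has {B,C,D,E,G} → A.
Cell (r2,c4): row 2 has {A,B,D,E,F}; column 4 has {A,C,D,E,F} → G.
Cell (r2,c6): row 2 has {A,B,D,E,F,G}; column 6 has {A,B,D,E,F,G} → C.
Cell (r6,c4): row 6 has {A,C,D,E,F,G}; column 4 has {A,C,D,E,F,G} → B.

B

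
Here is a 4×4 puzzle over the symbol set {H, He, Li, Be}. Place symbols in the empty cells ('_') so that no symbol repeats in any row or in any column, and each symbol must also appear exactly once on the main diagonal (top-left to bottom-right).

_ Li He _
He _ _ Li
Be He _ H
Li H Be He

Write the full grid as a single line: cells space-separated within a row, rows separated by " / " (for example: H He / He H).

H Li He Be / He Be H Li / Be He Li H / Li H Be He

(r1,c1) = H
(r1,c4) = Be
(r2,c2) = Be
(r2,c3) = H
(r3,c3) = Li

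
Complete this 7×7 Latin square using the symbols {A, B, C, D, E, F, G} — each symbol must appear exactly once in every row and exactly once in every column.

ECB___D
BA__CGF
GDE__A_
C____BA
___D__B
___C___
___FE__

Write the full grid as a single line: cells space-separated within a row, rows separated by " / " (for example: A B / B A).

E C B A G F D / B A D E C G F / G D E B F A C / C E F G D B A / F G C D A E B / A F G C B D E / D B A F E C G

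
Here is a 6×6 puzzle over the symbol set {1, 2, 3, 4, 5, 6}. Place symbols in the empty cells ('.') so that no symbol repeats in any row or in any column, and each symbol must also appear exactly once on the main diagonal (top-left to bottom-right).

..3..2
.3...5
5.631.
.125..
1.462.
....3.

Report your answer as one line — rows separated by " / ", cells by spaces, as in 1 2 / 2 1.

(r1,c1) = 4
(r1,c4) = 1
(r2,c3) = 1
(r3,c6) = 4
(r5,c2) = 5
(r5,c6) = 3
(r6,c3) = 5
(r6,c6) = 1
(r1,c2) = 6
(r1,c5) = 5
(r3,c2) = 2
(r4,c6) = 6
(r6,c2) = 4
(r6,c4) = 2
(r2,c4) = 4
(r2,c5) = 6
(r4,c1) = 3
(r4,c5) = 4
(r6,c1) = 6
(r2,c1) = 2

4 6 3 1 5 2 / 2 3 1 4 6 5 / 5 2 6 3 1 4 / 3 1 2 5 4 6 / 1 5 4 6 2 3 / 6 4 5 2 3 1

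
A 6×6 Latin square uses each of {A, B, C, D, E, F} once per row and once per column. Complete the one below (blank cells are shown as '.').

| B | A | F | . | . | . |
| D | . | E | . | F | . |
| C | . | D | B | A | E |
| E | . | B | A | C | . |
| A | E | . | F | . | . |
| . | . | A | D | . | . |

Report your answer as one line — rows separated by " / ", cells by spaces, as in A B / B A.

B A F E D C / D B E C F A / C F D B A E / E D B A C F / A E C F B D / F C A D E B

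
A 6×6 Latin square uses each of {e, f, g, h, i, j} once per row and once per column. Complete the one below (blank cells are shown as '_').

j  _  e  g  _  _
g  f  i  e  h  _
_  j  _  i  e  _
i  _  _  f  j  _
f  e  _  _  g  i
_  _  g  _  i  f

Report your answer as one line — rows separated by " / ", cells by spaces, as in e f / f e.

j i e g f h / g f i e h j / h j f i e g / i g h f j e / f e j h g i / e h g j i f

At row 1, column 5: row 1 has {e,g,j}; column 5 has {e,g,h,i,j}; that leaves f.
At row 1, column 6: row 1 has {e,f,g,j}; column 6 has {f,i}; that leaves h.
At row 2, column 6: row 2 has {e,f,g,h,i}; column 6 has {f,h,i}; that leaves j.
At row 3, column 1: row 3 has {e,i,j}; column 1 has {f,g,i,j}; that leaves h.
At row 3, column 3: row 3 has {e,h,i,j}; column 3 has {e,g,i}; that leaves f.
At row 3, column 6: row 3 has {e,f,h,i,j}; column 6 has {f,h,i,j}; that leaves g.
At row 4, column 3: row 4 has {f,i,j}; column 3 has {e,f,g,i}; that leaves h.
At row 4, column 6: row 4 has {f,h,i,j}; column 6 has {f,g,h,i,j}; that leaves e.
At row 5, column 3: row 5 has {e,f,g,i}; column 3 has {e,f,g,h,i}; that leaves j.
At row 5, column 4: row 5 has {e,f,g,i,j}; column 4 has {e,f,g,i}; that leaves h.
At row 6, column 1: row 6 has {f,g,i}; column 1 has {f,g,h,i,j}; that leaves e.
At row 6, column 2: row 6 has {e,f,g,i}; column 2 has {e,f,j}; that leaves h.
At row 6, column 4: row 6 has {e,f,g,h,i}; column 4 has {e,f,g,h,i}; that leaves j.
At row 1, column 2: row 1 has {e,f,g,h,j}; column 2 has {e,f,h,j}; that leaves i.
At row 4, column 2: row 4 has {e,f,h,i,j}; column 2 has {e,f,h,i,j}; that leaves g.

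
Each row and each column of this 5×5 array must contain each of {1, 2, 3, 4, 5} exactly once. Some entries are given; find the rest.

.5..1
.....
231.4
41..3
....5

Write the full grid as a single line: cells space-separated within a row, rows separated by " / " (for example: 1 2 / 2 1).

3 5 2 4 1 / 5 4 3 1 2 / 2 3 1 5 4 / 4 1 5 2 3 / 1 2 4 3 5

Cell (r1,c1): row 1 has {1,5}; column 1 has {2,4} → 3.
Cell (r2,c5): row 2 is empty so far; column 5 has {1,3,4,5} → 2.
Cell (r3,c4): row 3 has {1,2,3,4}; column 4 is empty so far → 5.
Cell (r4,c4): row 4 has {1,3,4}; column 4 has {5} → 2.
Cell (r5,c1): row 5 has {5}; column 1 has {2,3,4} → 1.
Cell (r1,c4): row 1 has {1,3,5}; column 4 has {2,5} → 4.
Cell (r2,c1): row 2 has {2}; column 1 has {1,2,3,4} → 5.
Cell (r2,c2): row 2 has {2,5}; column 2 has {1,3,5} → 4.
Cell (r2,c3): row 2 has {2,4,5}; column 3 has {1} → 3.
Cell (r2,c4): row 2 has {2,3,4,5}; column 4 has {2,4,5} → 1.
Cell (r4,c3): row 4 has {1,2,3,4}; column 3 has {1,3} → 5.
Cell (r5,c2): row 5 has {1,5}; column 2 has {1,3,4,5} → 2.
Cell (r5,c3): row 5 has {1,2,5}; column 3 has {1,3,5} → 4.
Cell (r5,c4): row 5 has {1,2,4,5}; column 4 has {1,2,4,5} → 3.
Cell (r1,c3): row 1 has {1,3,4,5}; column 3 has {1,3,4,5} → 2.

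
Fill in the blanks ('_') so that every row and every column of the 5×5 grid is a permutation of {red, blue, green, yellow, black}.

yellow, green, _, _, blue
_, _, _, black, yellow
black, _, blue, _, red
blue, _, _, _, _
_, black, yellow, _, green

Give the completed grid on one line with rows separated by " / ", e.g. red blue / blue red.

Cell (r1,c4): row 1 has {blue,green,yellow}; column 4 has {black} → red.
Cell (r3,c2): row 3 has {red,blue,black}; column 2 has {green,black} → yellow.
Cell (r3,c4): row 3 has {red,blue,yellow,black}; column 4 has {red,black} → green.
Cell (r4,c2): row 4 has {blue}; column 2 has {green,yellow,black} → red.
Cell (r4,c4): row 4 has {red,blue}; column 4 has {red,green,black} → yellow.
Cell (r4,c5): row 4 has {red,blue,yellow}; column 5 has {red,blue,green,yellow} → black.
Cell (r5,c1): row 5 has {green,yellow,black}; column 1 has {blue,yellow,black} → red.
Cell (r5,c4): row 5 has {red,green,yellow,black}; column 4 has {red,green,yellow,black} → blue.
Cell (r1,c3): row 1 has {red,blue,green,yellow}; column 3 has {blue,yellow} → black.
Cell (r2,c1): row 2 has {yellow,black}; column 1 has {red,blue,yellow,black} → green.
Cell (r2,c2): row 2 has {green,yellow,black}; column 2 has {red,green,yellow,black} → blue.
Cell (r2,c3): row 2 has {blue,green,yellow,black}; column 3 has {blue,yellow,black} → red.
Cell (r4,c3): row 4 has {red,blue,yellow,black}; column 3 has {red,blue,yellow,black} → green.

yellow green black red blue / green blue red black yellow / black yellow blue green red / blue red green yellow black / red black yellow blue green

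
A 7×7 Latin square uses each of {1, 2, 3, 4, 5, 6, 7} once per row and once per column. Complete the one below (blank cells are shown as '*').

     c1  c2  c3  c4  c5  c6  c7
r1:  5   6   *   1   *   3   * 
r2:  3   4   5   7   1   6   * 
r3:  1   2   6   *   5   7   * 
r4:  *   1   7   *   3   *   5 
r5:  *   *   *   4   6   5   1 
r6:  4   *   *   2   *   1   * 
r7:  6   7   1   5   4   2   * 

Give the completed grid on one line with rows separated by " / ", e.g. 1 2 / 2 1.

5 6 4 1 2 3 7 / 3 4 5 7 1 6 2 / 1 2 6 3 5 7 4 / 2 1 7 6 3 4 5 / 7 3 2 4 6 5 1 / 4 5 3 2 7 1 6 / 6 7 1 5 4 2 3

(r2,c7): row 2 has {1,3,4,5,6,7}; column 7 has {1,5}, so it must be 2.
(r3,c4): row 3 has {1,2,5,6,7}; column 4 has {1,2,4,5,7}, so it must be 3.
(r3,c7): row 3 has {1,2,3,5,6,7}; column 7 has {1,2,5}, so it must be 4.
(r4,c1): row 4 has {1,3,5,7}; column 1 has {1,3,4,5,6}, so it must be 2.
(r4,c4): row 4 has {1,2,3,5,7}; column 4 has {1,2,3,4,5,7}, so it must be 6.
(r4,c6): row 4 has {1,2,3,5,6,7}; column 6 has {1,2,3,5,6,7}, so it must be 4.
(r5,c1): row 5 has {1,4,5,6}; column 1 has {1,2,3,4,5,6}, so it must be 7.
(r5,c2): row 5 has {1,4,5,6,7}; column 2 has {1,2,4,6,7}, so it must be 3.
(r5,c3): row 5 has {1,3,4,5,6,7}; column 3 has {1,5,6,7}, so it must be 2.
(r6,c2): row 6 has {1,2,4}; column 2 has {1,2,3,4,6,7}, so it must be 5.
(r6,c3): row 6 has {1,2,4,5}; column 3 has {1,2,5,6,7}, so it must be 3.
(r6,c5): row 6 has {1,2,3,4,5}; column 5 has {1,3,4,5,6}, so it must be 7.
(r6,c7): row 6 has {1,2,3,4,5,7}; column 7 has {1,2,4,5}, so it must be 6.
(r7,c7): row 7 has {1,2,4,5,6,7}; column 7 has {1,2,4,5,6}, so it must be 3.
(r1,c3): row 1 has {1,3,5,6}; column 3 has {1,2,3,5,6,7}, so it must be 4.
(r1,c5): row 1 has {1,3,4,5,6}; column 5 has {1,3,4,5,6,7}, so it must be 2.
(r1,c7): row 1 has {1,2,3,4,5,6}; column 7 has {1,2,3,4,5,6}, so it must be 7.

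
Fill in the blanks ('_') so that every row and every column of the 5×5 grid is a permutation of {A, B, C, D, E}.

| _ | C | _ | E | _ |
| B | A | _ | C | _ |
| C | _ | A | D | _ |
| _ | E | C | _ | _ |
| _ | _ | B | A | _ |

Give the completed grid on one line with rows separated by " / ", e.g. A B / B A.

A C D E B / B A E C D / C B A D E / D E C B A / E D B A C

Cell (r1,c3): row 1 has {C,E}; column 3 has {A,B,C} → D.
Cell (r2,c3): row 2 has {A,B,C}; column 3 has {A,B,C,D} → E.
Cell (r2,c5): row 2 has {A,B,C,E}; column 5 is empty so far → D.
Cell (r3,c2): row 3 has {A,C,D}; column 2 has {A,C,E} → B.
Cell (r3,c5): row 3 has {A,B,C,D}; column 5 has {D} → E.
Cell (r4,c4): row 4 has {C,E}; column 4 has {A,C,D,E} → B.
Cell (r4,c5): row 4 has {B,C,E}; column 5 has {D,E} → A.
Cell (r5,c2): row 5 has {A,B}; column 2 has {A,B,C,E} → D.
Cell (r5,c5): row 5 has {A,B,D}; column 5 has {A,D,E} → C.
Cell (r1,c1): row 1 has {C,D,E}; column 1 has {B,C} → A.
Cell (r1,c5): row 1 has {A,C,D,E}; column 5 has {A,C,D,E} → B.
Cell (r4,c1): row 4 has {A,B,C,E}; column 1 has {A,B,C} → D.
Cell (r5,c1): row 5 has {A,B,C,D}; column 1 has {A,B,C,D} → E.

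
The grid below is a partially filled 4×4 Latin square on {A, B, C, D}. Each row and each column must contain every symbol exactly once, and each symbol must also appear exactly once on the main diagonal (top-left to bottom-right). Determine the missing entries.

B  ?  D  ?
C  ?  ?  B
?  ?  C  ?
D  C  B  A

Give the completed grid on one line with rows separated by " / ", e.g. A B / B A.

Cell (r1,c2): row 1 has {B,D}; column 2 has {C} → A.
Cell (r1,c4): row 1 has {A,B,D}; column 4 has {A,B} → C.
Cell (r2,c2): row 2 has {B,C}; column 2 has {A,C}; the diagonal has {A,B,C} → D.
Cell (r2,c3): row 2 has {B,C,D}; column 3 has {B,C,D} → A.
Cell (r3,c1): row 3 has {C}; column 1 has {B,C,D} → A.
Cell (r3,c2): row 3 has {A,C}; column 2 has {A,C,D} → B.
Cell (r3,c4): row 3 has {A,B,C}; column 4 has {A,B,C} → D.

B A D C / C D A B / A B C D / D C B A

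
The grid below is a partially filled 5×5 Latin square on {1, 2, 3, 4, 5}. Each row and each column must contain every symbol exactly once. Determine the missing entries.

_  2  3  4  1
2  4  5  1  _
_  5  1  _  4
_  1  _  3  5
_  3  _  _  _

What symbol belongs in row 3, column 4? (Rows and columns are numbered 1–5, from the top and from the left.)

2

At row 1, column 1: row 1 has {1,2,3,4}; column 1 has {2}; that leaves 5.
At row 2, column 5: row 2 has {1,2,4,5}; column 5 has {1,4,5}; that leaves 3.
At row 3, column 1: row 3 has {1,4,5}; column 1 has {2,5}; that leaves 3.
At row 3, column 4: row 3 has {1,3,4,5}; column 4 has {1,3,4}; that leaves 2.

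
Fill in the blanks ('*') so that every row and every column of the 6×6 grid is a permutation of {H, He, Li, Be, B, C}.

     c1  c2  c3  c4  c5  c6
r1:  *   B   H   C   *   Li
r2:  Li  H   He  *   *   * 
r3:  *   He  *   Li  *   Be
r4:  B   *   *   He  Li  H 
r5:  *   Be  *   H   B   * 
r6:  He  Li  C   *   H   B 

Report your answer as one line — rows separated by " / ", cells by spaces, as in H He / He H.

Be B H C He Li / Li H He B Be C / H He B Li C Be / B C Be He Li H / C Be Li H B He / He Li C Be H B

(r1,c1) = Be
(r1,c5) = He
(r2,c6) = C
(r3,c3) = B
(r3,c5) = C
(r4,c2) = C
(r4,c3) = Be
(r5,c1) = C
(r5,c3) = Li
(r5,c6) = He
(r6,c4) = Be
(r2,c4) = B
(r2,c5) = Be
(r3,c1) = H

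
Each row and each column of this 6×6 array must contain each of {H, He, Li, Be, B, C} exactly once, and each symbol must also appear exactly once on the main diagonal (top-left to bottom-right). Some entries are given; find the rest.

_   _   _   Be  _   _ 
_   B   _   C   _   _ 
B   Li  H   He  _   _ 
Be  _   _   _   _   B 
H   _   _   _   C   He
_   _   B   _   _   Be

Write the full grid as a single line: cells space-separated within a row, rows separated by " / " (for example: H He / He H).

He H C Be B Li / Li B Be C He H / B Li H He Be C / Be C He Li H B / H Be Li B C He / C He B H Li Be

Cell (r3,c5): row 3 has {H,He,Li,B}; column 5 has {C} → Be.
Cell (r3,c6): row 3 has {H,He,Li,Be,B}; column 6 has {He,Be,B} → C.
Cell (r4,c4): row 4 has {Be,B}; column 4 has {He,Be,C}; the diagonal has {H,Be,B,C} → Li.
Cell (r5,c2): row 5 has {H,He,C}; column 2 has {Li,B} → Be.
Cell (r5,c3): row 5 has {H,He,Be,C}; column 3 has {H,B} → Li.
Cell (r5,c4): row 5 has {H,He,Li,Be,C}; column 4 has {He,Li,Be,C} → B.
Cell (r6,c4): row 6 has {Be,B}; column 4 has {He,Li,Be,B,C} → H.
Cell (r1,c1): row 1 has {Be}; column 1 has {H,Be,B}; the diagonal has {H,Li,Be,B,C} → He.
Cell (r1,c3): row 1 has {He,Be}; column 3 has {H,Li,B} → C.
Cell (r2,c1): row 2 has {B,C}; column 1 has {H,He,Be,B} → Li.
Cell (r2,c6): row 2 has {Li,B,C}; column 6 has {He,Be,B,C} → H.
Cell (r4,c3): row 4 has {Li,Be,B}; column 3 has {H,Li,B,C} → He.
Cell (r4,c5): row 4 has {He,Li,Be,B}; column 5 has {Be,C} → H.
Cell (r6,c1): row 6 has {H,Be,B}; column 1 has {H,He,Li,Be,B} → C.
Cell (r6,c2): row 6 has {H,Be,B,C}; column 2 has {Li,Be,B} → He.
Cell (r6,c5): row 6 has {H,He,Be,B,C}; column 5 has {H,Be,C} → Li.
Cell (r1,c2): row 1 has {He,Be,C}; column 2 has {He,Li,Be,B} → H.
Cell (r1,c5): row 1 has {H,He,Be,C}; column 5 has {H,Li,Be,C} → B.
Cell (r1,c6): row 1 has {H,He,Be,B,C}; column 6 has {H,He,Be,B,C} → Li.
Cell (r2,c3): row 2 has {H,Li,B,C}; column 3 has {H,He,Li,B,C} → Be.
Cell (r2,c5): row 2 has {H,Li,Be,B,C}; column 5 has {H,Li,Be,B,C} → He.
Cell (r4,c2): row 4 has {H,He,Li,Be,B}; column 2 has {H,He,Li,Be,B} → C.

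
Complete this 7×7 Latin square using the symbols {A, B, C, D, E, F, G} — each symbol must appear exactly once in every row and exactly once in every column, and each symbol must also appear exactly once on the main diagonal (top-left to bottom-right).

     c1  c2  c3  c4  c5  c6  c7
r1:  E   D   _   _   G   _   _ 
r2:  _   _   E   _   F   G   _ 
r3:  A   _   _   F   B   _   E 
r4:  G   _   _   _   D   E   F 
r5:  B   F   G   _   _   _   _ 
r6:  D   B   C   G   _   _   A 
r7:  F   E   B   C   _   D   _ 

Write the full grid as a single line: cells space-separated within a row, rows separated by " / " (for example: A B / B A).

E D F A G B C / C A E D F G B / A G D F B C E / G C A B D E F / B F G E C A D / D B C G E F A / F E B C A D G

(r2,c1) = C
(r2,c2) = A
(r3,c3) = D
(r3,c6) = C
(r4,c2) = C
(r4,c3) = A
(r4,c4) = B
(r5,c5) = C
(r5,c6) = A
(r5,c7) = D
(r6,c5) = E
(r6,c6) = F
(r7,c5) = A
(r7,c7) = G
(r1,c3) = F
(r1,c4) = A
(r1,c6) = B
(r1,c7) = C
(r2,c4) = D
(r2,c7) = B
(r3,c2) = G
(r5,c4) = E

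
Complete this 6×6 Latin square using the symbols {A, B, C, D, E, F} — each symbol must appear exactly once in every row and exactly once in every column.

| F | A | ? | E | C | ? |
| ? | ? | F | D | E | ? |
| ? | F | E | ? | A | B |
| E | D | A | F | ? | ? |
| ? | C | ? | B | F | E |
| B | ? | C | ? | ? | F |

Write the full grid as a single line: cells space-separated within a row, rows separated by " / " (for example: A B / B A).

F A B E C D / C B F D E A / D F E C A B / E D A F B C / A C D B F E / B E C A D F

At row 1, column 6: row 1 has {A,C,E,F}; column 6 has {B,E,F}; that leaves D.
At row 2, column 2: row 2 has {D,E,F}; column 2 has {A,C,D,F}; that leaves B.
At row 3, column 4: row 3 has {A,B,E,F}; column 4 has {B,D,E,F}; that leaves C.
At row 4, column 5: row 4 has {A,D,E,F}; column 5 has {A,C,E,F}; that leaves B.
At row 4, column 6: row 4 has {A,B,D,E,F}; column 6 has {B,D,E,F}; that leaves C.
At row 5, column 3: row 5 has {B,C,E,F}; column 3 has {A,C,E,F}; that leaves D.
At row 6, column 2: row 6 has {B,C,F}; column 2 has {A,B,C,D,F}; that leaves E.
At row 6, column 4: row 6 has {B,C,E,F}; column 4 has {B,C,D,E,F}; that leaves A.
At row 6, column 5: row 6 has {A,B,C,E,F}; column 5 has {A,B,C,E,F}; that leaves D.
At row 1, column 3: row 1 has {A,C,D,E,F}; column 3 has {A,C,D,E,F}; that leaves B.
At row 2, column 6: row 2 has {B,D,E,F}; column 6 has {B,C,D,E,F}; that leaves A.
At row 3, column 1: row 3 has {A,B,C,E,F}; column 1 has {B,E,F}; that leaves D.
At row 5, column 1: row 5 has {B,C,D,E,F}; column 1 has {B,D,E,F}; that leaves A.
At row 2, column 1: row 2 has {A,B,D,E,F}; column 1 has {A,B,D,E,F}; that leaves C.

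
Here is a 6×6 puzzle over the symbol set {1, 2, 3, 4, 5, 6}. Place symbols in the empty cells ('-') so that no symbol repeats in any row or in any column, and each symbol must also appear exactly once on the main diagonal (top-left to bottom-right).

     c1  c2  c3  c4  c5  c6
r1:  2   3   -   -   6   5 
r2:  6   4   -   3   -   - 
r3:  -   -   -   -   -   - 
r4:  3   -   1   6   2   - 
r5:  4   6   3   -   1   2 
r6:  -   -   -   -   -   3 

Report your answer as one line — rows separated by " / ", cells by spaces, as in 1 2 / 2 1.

(r1,c3): row 1 has {2,3,5,6}; column 3 has {1,3}, so it must be 4.
(r1,c4): row 1 has {2,3,4,5,6}; column 4 has {3,6}, so it must be 1.
(r2,c5): row 2 has {3,4,6}; column 5 has {1,2,6}, so it must be 5.
(r2,c6): row 2 has {3,4,5,6}; column 6 has {2,3,5}, so it must be 1.
(r3,c3): row 3 is empty so far; column 3 has {1,3,4}; the diagonal has {1,2,3,4,6}, so it must be 5.
(r4,c2): row 4 has {1,2,3,6}; column 2 has {3,4,6}, so it must be 5.
(r4,c6): row 4 has {1,2,3,5,6}; column 6 has {1,2,3,5}, so it must be 4.
(r5,c4): row 5 has {1,2,3,4,6}; column 4 has {1,3,6}, so it must be 5.
(r6,c5): row 6 has {3}; column 5 has {1,2,5,6}, so it must be 4.
(r2,c3): row 2 has {1,3,4,5,6}; column 3 has {1,3,4,5}, so it must be 2.
(r3,c1): row 3 has {5}; column 1 has {2,3,4,6}, so it must be 1.
(r3,c2): row 3 has {1,5}; column 2 has {3,4,5,6}, so it must be 2.
(r3,c4): row 3 has {1,2,5}; column 4 has {1,3,5,6}, so it must be 4.
(r3,c5): row 3 has {1,2,4,5}; column 5 has {1,2,4,5,6}, so it must be 3.
(r3,c6): row 3 has {1,2,3,4,5}; column 6 has {1,2,3,4,5}, so it must be 6.
(r6,c1): row 6 has {3,4}; column 1 has {1,2,3,4,6}, so it must be 5.
(r6,c2): row 6 has {3,4,5}; column 2 has {2,3,4,5,6}, so it must be 1.
(r6,c3): row 6 has {1,3,4,5}; column 3 has {1,2,3,4,5}, so it must be 6.
(r6,c4): row 6 has {1,3,4,5,6}; column 4 has {1,3,4,5,6}, so it must be 2.

2 3 4 1 6 5 / 6 4 2 3 5 1 / 1 2 5 4 3 6 / 3 5 1 6 2 4 / 4 6 3 5 1 2 / 5 1 6 2 4 3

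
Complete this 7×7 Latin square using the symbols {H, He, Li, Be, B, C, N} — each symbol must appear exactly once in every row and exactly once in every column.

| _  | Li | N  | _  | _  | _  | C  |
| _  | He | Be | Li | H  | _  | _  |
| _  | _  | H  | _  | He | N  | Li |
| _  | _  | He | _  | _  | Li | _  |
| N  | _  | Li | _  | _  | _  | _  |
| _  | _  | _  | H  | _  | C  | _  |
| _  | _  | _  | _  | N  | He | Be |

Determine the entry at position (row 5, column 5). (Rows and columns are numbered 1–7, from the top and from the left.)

C

(r2,c6): row 2 has {H,He,Li,Be}; column 6 has {He,Li,C,N}, so it must be B.
(r2,c7): row 2 has {H,He,Li,Be,B}; column 7 has {Li,Be,C}, so it must be N.
(r6,c3): row 6 has {H,C}; column 3 has {H,He,Li,Be,N}, so it must be B.
(r6,c7): row 6 has {H,B,C}; column 7 has {Li,Be,C,N}, so it must be He.
(r7,c3): row 7 has {He,Be,N}; column 3 has {H,He,Li,Be,B,N}, so it must be C.
(r7,c4): row 7 has {He,Be,C,N}; column 4 has {H,Li}, so it must be B.
(r2,c1): row 2 has {H,He,Li,Be,B,N}; column 1 has {N}, so it must be C.
(r7,c2): row 7 has {He,Be,B,C,N}; column 2 has {He,Li}, so it must be H.
(r7,c1): row 7 has {H,He,Be,B,C,N}; column 1 has {C,N}, so it must be Li.
(r6,c1): row 6 has {H,He,B,C}; column 1 has {Li,C,N}, so it must be Be.
(r6,c2): row 6 has {H,He,Be,B,C}; column 2 has {H,He,Li}, so it must be N.
(r6,c5): row 6 has {H,He,Be,B,C,N}; column 5 has {H,He,N}, so it must be Li.
(r3,c1): row 3 has {H,He,Li,N}; column 1 has {Li,Be,C,N}, so it must be B.
(r4,c1): row 4 has {He,Li}; column 1 has {Li,Be,B,C,N}, so it must be H.
(r4,c7): row 4 has {H,He,Li}; column 7 has {He,Li,Be,C,N}, so it must be B.
(r5,c7): row 5 has {Li,N}; column 7 has {He,Li,Be,B,C,N}, so it must be H.
(r1,c1): row 1 has {Li,C,N}; column 1 has {H,Li,Be,B,C,N}, so it must be He.
(r1,c4): row 1 has {He,Li,C,N}; column 4 has {H,Li,B}, so it must be Be.
(r1,c5): row 1 has {He,Li,Be,C,N}; column 5 has {H,He,Li,N}, so it must be B.
(r1,c6): row 1 has {He,Li,Be,B,C,N}; column 6 has {He,Li,B,C,N}, so it must be H.
(r3,c4): row 3 has {H,He,Li,B,N}; column 4 has {H,Li,Be,B}, so it must be C.
(r4,c4): row 4 has {H,He,Li,B}; column 4 has {H,Li,Be,B,C}, so it must be N.
(r5,c4): row 5 has {H,Li,N}; column 4 has {H,Li,Be,B,C,N}, so it must be He.
(r5,c6): row 5 has {H,He,Li,N}; column 6 has {H,He,Li,B,C,N}, so it must be Be.
(r3,c2): row 3 has {H,He,Li,B,C,N}; column 2 has {H,He,Li,N}, so it must be Be.
(r4,c2): row 4 has {H,He,Li,B,N}; column 2 has {H,He,Li,Be,N}, so it must be C.
(r4,c5): row 4 has {H,He,Li,B,C,N}; column 5 has {H,He,Li,B,N}, so it must be Be.
(r5,c2): row 5 has {H,He,Li,Be,N}; column 2 has {H,He,Li,Be,C,N}, so it must be B.
(r5,c5): row 5 has {H,He,Li,Be,B,N}; column 5 has {H,He,Li,Be,B,N}, so it must be C.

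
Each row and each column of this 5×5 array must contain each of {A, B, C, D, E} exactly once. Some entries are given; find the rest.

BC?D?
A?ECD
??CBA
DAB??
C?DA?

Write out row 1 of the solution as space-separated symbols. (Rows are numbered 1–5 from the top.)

(r1,c3): row 1 has {B,C,D}; column 3 has {B,C,D,E}, so it must be A.
(r1,c5): row 1 has {A,B,C,D}; column 5 has {A,D}, so it must be E.

B C A D E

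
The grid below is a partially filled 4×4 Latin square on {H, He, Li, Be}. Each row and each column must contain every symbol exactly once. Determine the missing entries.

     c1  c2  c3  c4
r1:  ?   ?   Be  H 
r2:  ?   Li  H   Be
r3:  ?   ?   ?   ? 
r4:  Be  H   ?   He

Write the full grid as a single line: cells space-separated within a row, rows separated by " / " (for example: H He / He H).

Li He Be H / He Li H Be / H Be He Li / Be H Li He

At row 1, column 2: row 1 has {H,Be}; column 2 has {H,Li}; that leaves He.
At row 2, column 1: row 2 has {H,Li,Be}; column 1 has {Be}; that leaves He.
At row 3, column 2: row 3 is empty so far; column 2 has {H,He,Li}; that leaves Be.
At row 3, column 4: row 3 has {Be}; column 4 has {H,He,Be}; that leaves Li.
At row 4, column 3: row 4 has {H,He,Be}; column 3 has {H,Be}; that leaves Li.
At row 1, column 1: row 1 has {H,He,Be}; column 1 has {He,Be}; that leaves Li.
At row 3, column 1: row 3 has {Li,Be}; column 1 has {He,Li,Be}; that leaves H.
At row 3, column 3: row 3 has {H,Li,Be}; column 3 has {H,Li,Be}; that leaves He.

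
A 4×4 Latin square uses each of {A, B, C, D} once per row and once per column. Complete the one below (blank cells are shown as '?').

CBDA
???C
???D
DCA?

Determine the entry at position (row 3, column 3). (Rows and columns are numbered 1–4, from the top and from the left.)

C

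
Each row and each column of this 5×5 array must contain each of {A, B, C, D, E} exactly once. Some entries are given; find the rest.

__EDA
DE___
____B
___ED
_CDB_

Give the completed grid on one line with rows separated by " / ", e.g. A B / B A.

C B E D A / D E B A C / E D A C B / B A C E D / A C D B E

(r1,c2): row 1 has {A,D,E}; column 2 has {C,E}, so it must be B.
(r2,c5): row 2 has {D,E}; column 5 has {A,B,D}, so it must be C.
(r4,c2): row 4 has {D,E}; column 2 has {B,C,E}, so it must be A.
(r5,c5): row 5 has {B,C,D}; column 5 has {A,B,C,D}, so it must be E.
(r1,c1): row 1 has {A,B,D,E}; column 1 has {D}, so it must be C.
(r2,c4): row 2 has {C,D,E}; column 4 has {B,D,E}, so it must be A.
(r3,c2): row 3 has {B}; column 2 has {A,B,C,E}, so it must be D.
(r3,c4): row 3 has {B,D}; column 4 has {A,B,D,E}, so it must be C.
(r4,c1): row 4 has {A,D,E}; column 1 has {C,D}, so it must be B.
(r4,c3): row 4 has {A,B,D,E}; column 3 has {D,E}, so it must be C.
(r5,c1): row 5 has {B,C,D,E}; column 1 has {B,C,D}, so it must be A.
(r2,c3): row 2 has {A,C,D,E}; column 3 has {C,D,E}, so it must be B.
(r3,c1): row 3 has {B,C,D}; column 1 has {A,B,C,D}, so it must be E.
(r3,c3): row 3 has {B,C,D,E}; column 3 has {B,C,D,E}, so it must be A.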